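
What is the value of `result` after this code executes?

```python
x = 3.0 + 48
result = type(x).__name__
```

x is float; result = 'float'

'float'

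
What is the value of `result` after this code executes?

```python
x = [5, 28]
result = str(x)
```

x = [5, 28]; result = '[5, 28]'

'[5, 28]'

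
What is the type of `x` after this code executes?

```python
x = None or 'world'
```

'or' with None returns the other truthy value (str)

str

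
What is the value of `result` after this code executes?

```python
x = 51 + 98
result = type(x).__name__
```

x is int; result = 'int'

'int'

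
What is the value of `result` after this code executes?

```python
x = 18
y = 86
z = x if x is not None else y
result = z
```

x = 18; y = 86; z = 18; result = 18

18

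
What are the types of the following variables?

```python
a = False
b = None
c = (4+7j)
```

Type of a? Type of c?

a is assigned the constant False, which has type bool; c is assigned (4+7j), an int plus an imaginary literal (j suffix), which evaluates to complex

bool, complex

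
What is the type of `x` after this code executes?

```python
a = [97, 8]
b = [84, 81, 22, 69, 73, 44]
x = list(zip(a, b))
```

list(zip()) returns a list of tuples

list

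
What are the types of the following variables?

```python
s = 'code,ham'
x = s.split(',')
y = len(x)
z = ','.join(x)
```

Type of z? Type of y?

str.join() returns str; len() returns int

str, int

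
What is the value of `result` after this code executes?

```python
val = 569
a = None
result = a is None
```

val = 569; a = None; result = True

True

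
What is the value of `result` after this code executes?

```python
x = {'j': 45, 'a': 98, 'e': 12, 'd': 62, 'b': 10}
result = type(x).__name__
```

x is dict; result = 'dict'

'dict'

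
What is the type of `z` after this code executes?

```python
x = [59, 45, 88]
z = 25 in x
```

'in' operator returns bool

bool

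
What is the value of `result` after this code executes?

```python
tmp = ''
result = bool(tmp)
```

tmp = ''; result = False

False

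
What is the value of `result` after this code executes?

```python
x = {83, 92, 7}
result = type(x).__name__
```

x is set; result = 'set'

'set'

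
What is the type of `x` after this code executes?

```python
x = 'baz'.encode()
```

str.encode() returns bytes

bytes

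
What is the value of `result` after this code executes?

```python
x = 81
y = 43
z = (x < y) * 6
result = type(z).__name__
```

x is int; y is int; z is int; result = 'int'

'int'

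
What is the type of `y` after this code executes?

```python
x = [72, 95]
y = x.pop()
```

list.pop() returns the popped element

int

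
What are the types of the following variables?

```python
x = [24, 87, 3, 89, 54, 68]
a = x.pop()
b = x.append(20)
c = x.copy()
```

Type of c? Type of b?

copy() returns list; append() returns None

list, NoneType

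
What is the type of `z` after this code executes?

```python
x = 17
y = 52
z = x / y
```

int / int = float

float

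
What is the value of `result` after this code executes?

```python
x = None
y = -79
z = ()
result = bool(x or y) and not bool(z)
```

x = None; y = -79; z = (); result = True

True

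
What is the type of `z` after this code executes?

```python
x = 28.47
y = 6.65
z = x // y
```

float // float = float

float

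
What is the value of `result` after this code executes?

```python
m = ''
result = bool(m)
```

m = ''; result = False

False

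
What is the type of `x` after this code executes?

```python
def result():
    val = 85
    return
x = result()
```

Bare return returns None

NoneType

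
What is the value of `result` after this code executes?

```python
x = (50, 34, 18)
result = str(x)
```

x = (50, 34, 18); result = '(50, 34, 18)'

'(50, 34, 18)'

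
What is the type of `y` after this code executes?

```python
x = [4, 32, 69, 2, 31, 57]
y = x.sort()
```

list.sort() returns None (mutates in place)

NoneType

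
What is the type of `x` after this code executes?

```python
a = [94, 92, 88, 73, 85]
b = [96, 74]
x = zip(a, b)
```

zip() returns a zip object

zip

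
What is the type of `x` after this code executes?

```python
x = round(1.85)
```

round() with no decimal places returns int

int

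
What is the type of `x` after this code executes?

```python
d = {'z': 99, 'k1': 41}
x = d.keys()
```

.keys() returns dict_keys view

dict_keys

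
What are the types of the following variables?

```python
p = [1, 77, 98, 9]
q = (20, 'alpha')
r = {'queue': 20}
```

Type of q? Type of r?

q is assigned a tuple (parenthesized, comma-separated values); r is assigned a dict literal ({key: value})

tuple, dict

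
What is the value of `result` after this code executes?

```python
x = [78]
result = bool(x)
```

x = [78]; result = True

True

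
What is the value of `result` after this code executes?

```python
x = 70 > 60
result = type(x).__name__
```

x is bool; result = 'bool'

'bool'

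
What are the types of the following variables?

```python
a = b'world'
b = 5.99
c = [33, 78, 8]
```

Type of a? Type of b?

a is assigned a bytes literal (b'...' prefix); b is assigned a number with a decimal point, so it is a float

bytes, float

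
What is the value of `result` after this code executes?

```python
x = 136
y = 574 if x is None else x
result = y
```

x = 136; y = 136; result = 136

136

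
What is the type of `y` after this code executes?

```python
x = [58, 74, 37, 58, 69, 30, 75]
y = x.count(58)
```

list.count() returns int

int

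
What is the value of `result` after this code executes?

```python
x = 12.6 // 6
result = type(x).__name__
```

x is float; result = 'float'

'float'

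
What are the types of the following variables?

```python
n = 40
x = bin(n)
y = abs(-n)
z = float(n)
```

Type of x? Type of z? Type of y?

bin() returns str; float() returns float; abs() of int returns int

str, float, int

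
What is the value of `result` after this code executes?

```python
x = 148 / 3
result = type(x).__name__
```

x is float; result = 'float'

'float'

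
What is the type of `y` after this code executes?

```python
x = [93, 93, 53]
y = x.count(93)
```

list.count() returns int

int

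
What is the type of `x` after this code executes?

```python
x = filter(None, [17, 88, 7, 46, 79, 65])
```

filter() returns a filter object

filter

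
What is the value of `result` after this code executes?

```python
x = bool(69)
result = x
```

x = True; result = True

True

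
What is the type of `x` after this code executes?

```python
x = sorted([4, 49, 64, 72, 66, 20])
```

sorted() always returns list

list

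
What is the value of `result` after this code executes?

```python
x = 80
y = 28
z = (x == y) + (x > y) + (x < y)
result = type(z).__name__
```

x is int; y is int; z is int; result = 'int'

'int'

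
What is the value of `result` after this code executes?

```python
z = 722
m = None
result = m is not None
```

z = 722; m = None; result = False

False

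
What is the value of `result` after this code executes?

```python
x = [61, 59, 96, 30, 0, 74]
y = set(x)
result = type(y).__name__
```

x is list; y is set; result = 'set'

'set'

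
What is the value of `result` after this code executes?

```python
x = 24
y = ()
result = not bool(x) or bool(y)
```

x = 24; y = (); result = False

False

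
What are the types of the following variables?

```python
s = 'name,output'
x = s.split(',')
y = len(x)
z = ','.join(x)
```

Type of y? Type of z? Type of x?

len() returns int; str.join() returns str; str.split() returns list

int, str, list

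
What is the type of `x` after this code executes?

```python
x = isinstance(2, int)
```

isinstance() returns bool

bool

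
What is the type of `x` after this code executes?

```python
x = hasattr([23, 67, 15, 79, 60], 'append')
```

hasattr() returns bool

bool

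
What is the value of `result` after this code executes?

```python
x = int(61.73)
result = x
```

x = 61; result = 61

61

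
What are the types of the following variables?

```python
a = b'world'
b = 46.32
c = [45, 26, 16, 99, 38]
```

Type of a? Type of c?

a is assigned a bytes literal (b'...' prefix); c is assigned a list literal (square brackets)

bytes, list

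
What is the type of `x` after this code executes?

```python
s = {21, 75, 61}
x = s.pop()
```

Popping from set[int] returns int

int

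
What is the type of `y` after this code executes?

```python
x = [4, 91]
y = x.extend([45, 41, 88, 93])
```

list.extend() returns None

NoneType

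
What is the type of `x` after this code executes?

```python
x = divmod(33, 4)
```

divmod() returns tuple of (quotient, remainder)

tuple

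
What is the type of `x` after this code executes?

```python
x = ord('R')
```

ord() returns int (code point)

int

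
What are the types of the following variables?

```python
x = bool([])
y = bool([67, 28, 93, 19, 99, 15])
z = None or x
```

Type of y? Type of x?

bool() returns bool; bool() returns bool

bool, bool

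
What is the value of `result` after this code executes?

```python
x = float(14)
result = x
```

x = 14.0; result = 14.0

14.0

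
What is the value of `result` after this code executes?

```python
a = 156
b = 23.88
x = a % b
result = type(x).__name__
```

a is int; b is float; x is float; result = 'float'

'float'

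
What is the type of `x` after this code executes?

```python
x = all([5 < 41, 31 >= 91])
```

all() returns bool

bool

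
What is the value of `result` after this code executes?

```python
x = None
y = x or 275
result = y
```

x = None; y = 275; result = 275

275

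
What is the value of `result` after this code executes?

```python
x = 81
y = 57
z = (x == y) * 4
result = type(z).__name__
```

x is int; y is int; z is int; result = 'int'

'int'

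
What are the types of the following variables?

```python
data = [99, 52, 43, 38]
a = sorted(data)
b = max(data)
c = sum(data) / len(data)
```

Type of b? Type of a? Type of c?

max of ints returns int; sorted() returns list; int / int = float

int, list, float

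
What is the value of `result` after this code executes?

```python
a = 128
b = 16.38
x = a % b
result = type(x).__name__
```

a is int; b is float; x is float; result = 'float'

'float'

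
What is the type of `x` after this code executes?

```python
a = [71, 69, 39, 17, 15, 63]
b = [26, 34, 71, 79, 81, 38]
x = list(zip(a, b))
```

list(zip()) returns a list of tuples

list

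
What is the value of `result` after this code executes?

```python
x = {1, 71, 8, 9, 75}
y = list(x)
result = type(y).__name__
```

x is set; y is list; result = 'list'

'list'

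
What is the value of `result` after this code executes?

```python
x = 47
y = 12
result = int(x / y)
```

x = 47; y = 12; result = 3

3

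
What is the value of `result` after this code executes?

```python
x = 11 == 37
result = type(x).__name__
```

x is bool; result = 'bool'

'bool'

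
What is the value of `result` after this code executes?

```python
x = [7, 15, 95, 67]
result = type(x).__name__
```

x is list; result = 'list'

'list'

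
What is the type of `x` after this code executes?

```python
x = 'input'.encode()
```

str.encode() returns bytes

bytes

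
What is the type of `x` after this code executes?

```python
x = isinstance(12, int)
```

isinstance() returns bool

bool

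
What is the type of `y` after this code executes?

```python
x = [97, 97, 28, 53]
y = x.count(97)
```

list.count() returns int

int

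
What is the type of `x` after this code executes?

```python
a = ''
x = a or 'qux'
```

'or' returns first truthy value (str)

str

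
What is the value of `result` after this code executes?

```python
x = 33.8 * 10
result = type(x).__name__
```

x is float; result = 'float'

'float'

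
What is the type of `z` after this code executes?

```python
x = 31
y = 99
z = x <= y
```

Comparison returns bool

bool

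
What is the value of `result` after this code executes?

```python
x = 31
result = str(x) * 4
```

x = 31; result = '31313131'

'31313131'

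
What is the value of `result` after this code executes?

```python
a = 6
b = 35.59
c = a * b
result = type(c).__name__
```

a is int; b is float; c is float; result = 'float'

'float'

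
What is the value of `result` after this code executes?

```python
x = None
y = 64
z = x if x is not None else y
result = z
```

x = None; y = 64; z = 64; result = 64

64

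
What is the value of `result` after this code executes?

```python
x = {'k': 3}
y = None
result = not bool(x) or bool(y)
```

x = {'k': 3}; y = None; result = False

False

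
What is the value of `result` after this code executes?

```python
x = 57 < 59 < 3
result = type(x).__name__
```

x is bool; result = 'bool'

'bool'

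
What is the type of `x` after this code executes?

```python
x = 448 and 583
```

'and' with truthy values returns last operand (int)

int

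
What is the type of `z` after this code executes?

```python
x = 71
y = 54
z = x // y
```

int // int = int

int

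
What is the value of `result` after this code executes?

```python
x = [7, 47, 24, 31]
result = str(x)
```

x = [7, 47, 24, 31]; result = '[7, 47, 24, 31]'

'[7, 47, 24, 31]'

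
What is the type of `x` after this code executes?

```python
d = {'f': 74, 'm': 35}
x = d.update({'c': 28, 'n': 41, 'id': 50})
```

dict.update() returns None

NoneType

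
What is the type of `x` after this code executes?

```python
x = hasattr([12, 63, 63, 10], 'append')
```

hasattr() returns bool

bool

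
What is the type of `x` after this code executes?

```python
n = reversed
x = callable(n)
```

callable() returns bool

bool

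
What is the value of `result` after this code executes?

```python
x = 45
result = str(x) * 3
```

x = 45; result = '454545'

'454545'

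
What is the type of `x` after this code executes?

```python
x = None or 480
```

'or' with None returns the other truthy value

int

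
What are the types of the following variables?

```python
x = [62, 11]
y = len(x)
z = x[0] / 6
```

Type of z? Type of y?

int / int = float; len() returns int

float, int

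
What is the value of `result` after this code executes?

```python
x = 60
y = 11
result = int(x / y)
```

x = 60; y = 11; result = 5

5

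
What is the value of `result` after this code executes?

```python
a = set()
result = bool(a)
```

a = set(); result = False

False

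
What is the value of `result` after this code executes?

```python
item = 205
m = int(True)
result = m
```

item = 205; m = 1; result = 1

1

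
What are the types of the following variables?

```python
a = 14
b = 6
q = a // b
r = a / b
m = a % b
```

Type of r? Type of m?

/ returns float; % of ints returns int

float, int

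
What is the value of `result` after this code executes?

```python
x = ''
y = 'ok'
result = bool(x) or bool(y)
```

x = ''; y = 'ok'; result = True

True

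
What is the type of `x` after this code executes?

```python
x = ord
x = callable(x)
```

callable() returns bool

bool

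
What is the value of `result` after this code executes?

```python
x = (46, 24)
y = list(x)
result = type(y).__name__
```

x is tuple; y is list; result = 'list'

'list'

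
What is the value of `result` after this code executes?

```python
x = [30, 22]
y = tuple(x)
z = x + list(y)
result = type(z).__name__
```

x is list; y is tuple; z is list; result = 'list'

'list'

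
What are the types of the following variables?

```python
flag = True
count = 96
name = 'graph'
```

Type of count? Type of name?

count is assigned a bare integer (no decimal point), so it is an int; name is assigned a quoted string literal, so it is a str

int, str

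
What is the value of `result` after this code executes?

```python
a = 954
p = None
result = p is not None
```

a = 954; p = None; result = False

False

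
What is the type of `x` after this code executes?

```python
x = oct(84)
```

oct() returns str representation

str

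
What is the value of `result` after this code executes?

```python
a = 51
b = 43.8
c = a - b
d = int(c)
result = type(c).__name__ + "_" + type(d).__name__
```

a is int; b is float; c is float; d is int; result = 'float_int'

'float_int'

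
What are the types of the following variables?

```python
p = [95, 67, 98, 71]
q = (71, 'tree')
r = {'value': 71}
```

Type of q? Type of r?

q is assigned a tuple (parenthesized, comma-separated values); r is assigned a dict literal ({key: value})

tuple, dict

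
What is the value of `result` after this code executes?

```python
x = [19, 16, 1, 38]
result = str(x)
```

x = [19, 16, 1, 38]; result = '[19, 16, 1, 38]'

'[19, 16, 1, 38]'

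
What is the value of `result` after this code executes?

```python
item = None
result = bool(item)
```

item = None; result = False

False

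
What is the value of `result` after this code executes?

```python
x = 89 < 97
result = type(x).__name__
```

x is bool; result = 'bool'

'bool'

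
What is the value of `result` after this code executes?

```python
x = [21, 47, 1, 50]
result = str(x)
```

x = [21, 47, 1, 50]; result = '[21, 47, 1, 50]'

'[21, 47, 1, 50]'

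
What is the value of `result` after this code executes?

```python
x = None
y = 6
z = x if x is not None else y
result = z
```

x = None; y = 6; z = 6; result = 6

6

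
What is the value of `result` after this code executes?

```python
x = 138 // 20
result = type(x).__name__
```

x is int; result = 'int'

'int'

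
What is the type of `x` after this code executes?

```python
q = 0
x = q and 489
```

'and' returns first falsy value (0 is int)

int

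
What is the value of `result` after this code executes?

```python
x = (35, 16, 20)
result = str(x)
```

x = (35, 16, 20); result = '(35, 16, 20)'

'(35, 16, 20)'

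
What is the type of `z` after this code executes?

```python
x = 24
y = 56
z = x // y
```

int // int = int

int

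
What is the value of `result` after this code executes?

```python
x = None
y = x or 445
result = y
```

x = None; y = 445; result = 445

445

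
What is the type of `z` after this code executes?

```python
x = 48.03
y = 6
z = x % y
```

float % int = float

float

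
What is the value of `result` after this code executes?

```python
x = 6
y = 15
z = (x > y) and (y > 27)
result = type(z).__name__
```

x is int; y is int; z is bool; result = 'bool'

'bool'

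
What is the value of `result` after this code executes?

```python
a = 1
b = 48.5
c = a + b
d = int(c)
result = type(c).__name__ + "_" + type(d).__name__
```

a is int; b is float; c is float; d is int; result = 'float_int'

'float_int'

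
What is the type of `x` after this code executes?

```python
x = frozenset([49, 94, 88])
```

frozenset() returns frozenset

frozenset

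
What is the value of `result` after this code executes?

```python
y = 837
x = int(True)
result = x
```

y = 837; x = 1; result = 1

1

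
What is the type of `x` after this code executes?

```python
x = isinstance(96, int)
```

isinstance() returns bool

bool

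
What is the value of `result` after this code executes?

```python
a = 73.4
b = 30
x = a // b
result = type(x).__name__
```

a is float; b is int; x is float; result = 'float'

'float'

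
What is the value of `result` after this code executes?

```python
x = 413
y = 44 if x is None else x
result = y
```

x = 413; y = 413; result = 413

413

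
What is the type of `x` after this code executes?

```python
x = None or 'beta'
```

'or' with None returns the other truthy value (str)

str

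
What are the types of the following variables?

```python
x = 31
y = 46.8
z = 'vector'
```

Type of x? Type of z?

x is assigned a bare integer (no decimal point), so it is an int; z is assigned a quoted string literal, so it is a str

int, str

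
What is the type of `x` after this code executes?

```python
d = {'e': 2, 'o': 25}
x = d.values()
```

.values() returns dict_values view

dict_values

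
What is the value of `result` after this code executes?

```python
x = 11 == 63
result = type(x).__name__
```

x is bool; result = 'bool'

'bool'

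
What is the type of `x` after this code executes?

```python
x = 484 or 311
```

'or' returns first truthy value (int)

int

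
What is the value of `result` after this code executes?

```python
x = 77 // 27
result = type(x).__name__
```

x is int; result = 'int'

'int'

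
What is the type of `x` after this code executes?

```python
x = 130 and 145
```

'and' with truthy values returns last operand (int)

int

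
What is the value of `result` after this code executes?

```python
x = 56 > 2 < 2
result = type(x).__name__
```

x is bool; result = 'bool'

'bool'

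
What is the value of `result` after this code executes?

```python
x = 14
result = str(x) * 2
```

x = 14; result = '1414'

'1414'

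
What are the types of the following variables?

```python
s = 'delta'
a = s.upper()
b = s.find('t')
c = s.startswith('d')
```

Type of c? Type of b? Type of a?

startswith() returns bool; find() returns int; upper() returns str

bool, int, str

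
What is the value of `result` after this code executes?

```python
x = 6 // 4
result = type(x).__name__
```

x is int; result = 'int'

'int'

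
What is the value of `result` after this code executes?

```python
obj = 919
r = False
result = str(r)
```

obj = 919; r = False; result = 'False'

'False'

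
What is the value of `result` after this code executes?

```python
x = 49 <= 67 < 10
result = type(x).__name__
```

x is bool; result = 'bool'

'bool'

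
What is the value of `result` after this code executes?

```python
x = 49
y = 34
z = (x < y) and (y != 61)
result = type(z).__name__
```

x is int; y is int; z is bool; result = 'bool'

'bool'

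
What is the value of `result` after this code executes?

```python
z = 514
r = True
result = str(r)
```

z = 514; r = True; result = 'True'

'True'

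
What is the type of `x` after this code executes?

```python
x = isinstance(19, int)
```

isinstance() returns bool

bool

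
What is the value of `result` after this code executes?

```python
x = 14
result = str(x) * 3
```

x = 14; result = '141414'

'141414'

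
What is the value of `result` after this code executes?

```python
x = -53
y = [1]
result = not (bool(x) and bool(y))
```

x = -53; y = [1]; result = False

False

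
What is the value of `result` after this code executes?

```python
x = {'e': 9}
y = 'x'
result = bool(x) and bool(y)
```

x = {'e': 9}; y = 'x'; result = True

True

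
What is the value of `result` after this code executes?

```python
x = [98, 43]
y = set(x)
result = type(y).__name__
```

x is list; y is set; result = 'set'

'set'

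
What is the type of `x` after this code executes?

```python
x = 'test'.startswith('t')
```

str.startswith() returns bool

bool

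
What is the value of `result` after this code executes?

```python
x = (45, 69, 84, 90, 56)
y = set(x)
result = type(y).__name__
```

x is tuple; y is set; result = 'set'

'set'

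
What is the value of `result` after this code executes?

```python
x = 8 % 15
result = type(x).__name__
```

x is int; result = 'int'

'int'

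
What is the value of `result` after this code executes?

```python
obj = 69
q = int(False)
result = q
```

obj = 69; q = 0; result = 0

0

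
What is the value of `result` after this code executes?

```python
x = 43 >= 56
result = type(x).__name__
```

x is bool; result = 'bool'

'bool'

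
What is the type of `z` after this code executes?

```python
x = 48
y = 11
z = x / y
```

int / int = float

float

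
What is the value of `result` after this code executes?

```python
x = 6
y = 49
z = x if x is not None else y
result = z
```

x = 6; y = 49; z = 6; result = 6

6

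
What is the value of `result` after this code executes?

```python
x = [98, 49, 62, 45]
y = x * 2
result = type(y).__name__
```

x is list; y is list; result = 'list'

'list'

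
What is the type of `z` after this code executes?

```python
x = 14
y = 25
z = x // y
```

int // int = int

int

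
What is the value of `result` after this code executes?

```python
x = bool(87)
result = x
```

x = True; result = True

True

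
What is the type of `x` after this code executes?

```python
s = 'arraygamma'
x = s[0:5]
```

Slicing a str returns str

str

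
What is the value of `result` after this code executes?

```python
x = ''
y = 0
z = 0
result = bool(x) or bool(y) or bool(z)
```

x = ''; y = 0; z = 0; result = False

False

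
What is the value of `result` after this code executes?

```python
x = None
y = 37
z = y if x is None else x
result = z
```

x = None; y = 37; z = 37; result = 37

37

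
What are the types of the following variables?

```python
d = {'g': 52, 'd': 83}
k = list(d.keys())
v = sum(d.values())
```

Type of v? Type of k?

sum of ints is int; list() converts to list

int, list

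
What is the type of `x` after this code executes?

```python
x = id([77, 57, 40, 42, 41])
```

id() returns int

int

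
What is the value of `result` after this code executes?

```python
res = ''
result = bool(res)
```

res = ''; result = False

False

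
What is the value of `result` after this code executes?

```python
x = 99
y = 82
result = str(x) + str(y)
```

x = 99; y = 82; result = '9982'

'9982'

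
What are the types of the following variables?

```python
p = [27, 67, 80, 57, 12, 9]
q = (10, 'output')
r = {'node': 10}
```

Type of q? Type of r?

q is assigned a tuple (parenthesized, comma-separated values); r is assigned a dict literal ({key: value})

tuple, dict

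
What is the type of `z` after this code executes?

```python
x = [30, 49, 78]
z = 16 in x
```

'in' operator returns bool

bool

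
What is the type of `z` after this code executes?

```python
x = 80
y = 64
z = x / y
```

int / int = float

float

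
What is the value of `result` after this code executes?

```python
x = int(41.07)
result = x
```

x = 41; result = 41

41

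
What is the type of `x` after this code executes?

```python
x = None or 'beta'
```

'or' with None returns the other truthy value (str)

str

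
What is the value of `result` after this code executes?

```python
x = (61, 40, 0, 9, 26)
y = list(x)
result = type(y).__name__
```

x is tuple; y is list; result = 'list'

'list'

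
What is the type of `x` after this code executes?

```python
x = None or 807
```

'or' with None returns the other truthy value

int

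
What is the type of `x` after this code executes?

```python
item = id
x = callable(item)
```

callable() returns bool

bool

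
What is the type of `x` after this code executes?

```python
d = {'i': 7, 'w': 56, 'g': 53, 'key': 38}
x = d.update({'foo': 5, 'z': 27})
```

dict.update() returns None

NoneType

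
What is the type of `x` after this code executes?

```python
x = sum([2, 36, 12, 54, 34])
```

sum() of ints returns int

int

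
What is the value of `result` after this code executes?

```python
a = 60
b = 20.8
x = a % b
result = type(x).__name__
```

a is int; b is float; x is float; result = 'float'

'float'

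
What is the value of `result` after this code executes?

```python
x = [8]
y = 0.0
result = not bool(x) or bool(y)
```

x = [8]; y = 0.0; result = False

False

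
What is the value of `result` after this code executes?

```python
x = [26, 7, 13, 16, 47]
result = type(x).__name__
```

x is list; result = 'list'

'list'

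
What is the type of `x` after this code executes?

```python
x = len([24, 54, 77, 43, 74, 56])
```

len() always returns int

int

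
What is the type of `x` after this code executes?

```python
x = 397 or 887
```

'or' returns first truthy value (int)

int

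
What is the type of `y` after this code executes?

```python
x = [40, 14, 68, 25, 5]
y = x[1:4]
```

Slicing a list returns a list

list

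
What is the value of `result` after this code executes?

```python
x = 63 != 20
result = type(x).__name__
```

x is bool; result = 'bool'

'bool'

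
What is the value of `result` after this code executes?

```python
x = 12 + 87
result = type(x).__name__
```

x is int; result = 'int'

'int'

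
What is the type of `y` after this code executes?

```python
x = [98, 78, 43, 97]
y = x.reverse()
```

list.reverse() returns None

NoneType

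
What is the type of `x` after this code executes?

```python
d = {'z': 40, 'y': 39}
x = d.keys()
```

.keys() returns dict_keys view

dict_keys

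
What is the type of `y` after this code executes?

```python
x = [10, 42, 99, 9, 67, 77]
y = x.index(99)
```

list.index() returns int

int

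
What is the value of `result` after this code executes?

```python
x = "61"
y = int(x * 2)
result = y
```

x = '61'; y = 6161; result = 6161

6161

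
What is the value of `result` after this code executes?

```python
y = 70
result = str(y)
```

y = 70; result = '70'

'70'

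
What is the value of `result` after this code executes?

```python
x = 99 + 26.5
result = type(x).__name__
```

x is float; result = 'float'

'float'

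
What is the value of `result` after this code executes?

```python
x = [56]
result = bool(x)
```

x = [56]; result = True

True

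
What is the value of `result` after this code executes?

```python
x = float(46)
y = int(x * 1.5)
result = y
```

x = 46.0; y = 69; result = 69

69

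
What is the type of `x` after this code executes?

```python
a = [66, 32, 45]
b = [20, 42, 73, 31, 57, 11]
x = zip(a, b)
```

zip() returns a zip object

zip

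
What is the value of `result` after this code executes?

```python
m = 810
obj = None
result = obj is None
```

m = 810; obj = None; result = True

True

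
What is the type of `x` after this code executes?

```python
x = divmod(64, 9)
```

divmod() returns tuple of (quotient, remainder)

tuple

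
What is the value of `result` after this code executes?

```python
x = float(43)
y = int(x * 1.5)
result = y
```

x = 43.0; y = 64; result = 64

64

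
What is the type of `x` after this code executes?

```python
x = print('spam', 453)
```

print() returns None

NoneType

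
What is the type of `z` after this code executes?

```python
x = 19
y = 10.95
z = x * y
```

int * float = float

float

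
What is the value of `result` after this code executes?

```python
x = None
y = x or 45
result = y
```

x = None; y = 45; result = 45

45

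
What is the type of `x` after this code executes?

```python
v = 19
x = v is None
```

'is' comparison returns bool

bool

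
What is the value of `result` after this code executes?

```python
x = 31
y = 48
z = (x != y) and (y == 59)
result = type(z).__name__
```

x is int; y is int; z is bool; result = 'bool'

'bool'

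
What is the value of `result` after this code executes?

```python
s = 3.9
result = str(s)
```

s = 3.9; result = '3.9'

'3.9'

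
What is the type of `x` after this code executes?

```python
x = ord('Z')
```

ord() returns int (code point)

int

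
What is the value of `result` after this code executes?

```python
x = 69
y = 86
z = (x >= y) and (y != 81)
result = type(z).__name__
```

x is int; y is int; z is bool; result = 'bool'

'bool'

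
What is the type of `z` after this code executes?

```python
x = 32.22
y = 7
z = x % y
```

float % int = float

float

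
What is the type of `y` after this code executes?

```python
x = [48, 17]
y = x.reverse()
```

list.reverse() returns None

NoneType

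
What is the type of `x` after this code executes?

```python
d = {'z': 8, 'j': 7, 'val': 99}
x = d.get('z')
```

dict.get() returns value type when found

int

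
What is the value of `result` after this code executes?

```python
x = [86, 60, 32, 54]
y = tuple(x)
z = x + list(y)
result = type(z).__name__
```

x is list; y is tuple; z is list; result = 'list'

'list'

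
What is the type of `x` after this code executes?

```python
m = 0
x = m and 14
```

'and' returns first falsy value (0 is int)

int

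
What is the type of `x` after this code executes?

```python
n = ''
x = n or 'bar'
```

'or' returns first truthy value (str)

str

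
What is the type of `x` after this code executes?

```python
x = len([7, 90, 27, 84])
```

len() always returns int

int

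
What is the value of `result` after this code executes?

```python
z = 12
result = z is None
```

z = 12; result = False

False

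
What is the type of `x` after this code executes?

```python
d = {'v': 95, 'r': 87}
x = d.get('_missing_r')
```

dict.get() returns None when key not found

NoneType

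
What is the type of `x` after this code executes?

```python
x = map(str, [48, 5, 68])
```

map() returns a map object

map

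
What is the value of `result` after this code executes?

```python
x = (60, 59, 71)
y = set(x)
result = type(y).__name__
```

x is tuple; y is set; result = 'set'

'set'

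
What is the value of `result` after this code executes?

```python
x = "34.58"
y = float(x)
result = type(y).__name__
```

x is str; y is float; result = 'float'

'float'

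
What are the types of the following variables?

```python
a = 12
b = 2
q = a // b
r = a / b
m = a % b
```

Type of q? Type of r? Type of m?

// returns int; / returns float; % of ints returns int

int, float, int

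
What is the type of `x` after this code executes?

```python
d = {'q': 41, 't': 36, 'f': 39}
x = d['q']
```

Accessing dict[str, int] with str key returns int

int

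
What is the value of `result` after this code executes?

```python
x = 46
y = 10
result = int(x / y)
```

x = 46; y = 10; result = 4

4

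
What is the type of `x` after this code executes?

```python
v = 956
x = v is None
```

'is' comparison returns bool

bool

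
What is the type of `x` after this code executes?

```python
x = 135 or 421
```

'or' returns first truthy value (int)

int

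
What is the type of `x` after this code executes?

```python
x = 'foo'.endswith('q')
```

str.endswith() returns bool

bool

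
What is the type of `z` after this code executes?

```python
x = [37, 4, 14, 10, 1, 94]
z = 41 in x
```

'in' operator returns bool

bool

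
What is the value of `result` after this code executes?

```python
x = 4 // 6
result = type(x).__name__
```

x is int; result = 'int'

'int'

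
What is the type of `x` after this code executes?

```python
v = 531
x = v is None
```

'is' comparison returns bool

bool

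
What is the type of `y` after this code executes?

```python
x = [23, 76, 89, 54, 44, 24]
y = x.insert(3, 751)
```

list.insert() returns None

NoneType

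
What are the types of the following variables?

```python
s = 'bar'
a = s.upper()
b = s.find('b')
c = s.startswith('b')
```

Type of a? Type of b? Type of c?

upper() returns str; find() returns int; startswith() returns bool

str, int, bool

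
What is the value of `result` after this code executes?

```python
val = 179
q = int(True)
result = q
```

val = 179; q = 1; result = 1

1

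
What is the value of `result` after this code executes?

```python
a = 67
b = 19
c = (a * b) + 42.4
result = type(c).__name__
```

a is int; b is int; c is float; result = 'float'

'float'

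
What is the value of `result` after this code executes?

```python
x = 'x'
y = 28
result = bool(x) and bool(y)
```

x = 'x'; y = 28; result = True

True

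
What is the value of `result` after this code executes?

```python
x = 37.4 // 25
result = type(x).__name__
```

x is float; result = 'float'

'float'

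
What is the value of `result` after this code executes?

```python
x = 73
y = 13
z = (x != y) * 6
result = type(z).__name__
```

x is int; y is int; z is int; result = 'int'

'int'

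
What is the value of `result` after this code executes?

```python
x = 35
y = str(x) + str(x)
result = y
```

x = 35; y = '3535'; result = '3535'

'3535'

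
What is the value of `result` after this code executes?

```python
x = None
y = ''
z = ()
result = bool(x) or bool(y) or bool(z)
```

x = None; y = ''; z = (); result = False

False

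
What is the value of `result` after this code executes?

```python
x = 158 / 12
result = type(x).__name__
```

x is float; result = 'float'

'float'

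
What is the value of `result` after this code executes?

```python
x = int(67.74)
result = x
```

x = 67; result = 67

67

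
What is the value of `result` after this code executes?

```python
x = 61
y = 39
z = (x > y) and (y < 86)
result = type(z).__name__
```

x is int; y is int; z is bool; result = 'bool'

'bool'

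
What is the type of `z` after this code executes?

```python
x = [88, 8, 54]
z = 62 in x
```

'in' operator returns bool

bool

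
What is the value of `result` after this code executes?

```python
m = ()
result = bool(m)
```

m = (); result = False

False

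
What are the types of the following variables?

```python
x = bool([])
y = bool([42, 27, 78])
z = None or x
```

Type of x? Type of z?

bool() returns bool; None or bool returns the bool

bool, bool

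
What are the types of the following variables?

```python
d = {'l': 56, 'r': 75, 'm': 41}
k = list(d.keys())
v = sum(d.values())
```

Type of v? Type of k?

sum of ints is int; list() converts to list

int, list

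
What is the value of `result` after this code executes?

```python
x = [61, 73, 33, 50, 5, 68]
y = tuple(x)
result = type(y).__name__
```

x is list; y is tuple; result = 'tuple'

'tuple'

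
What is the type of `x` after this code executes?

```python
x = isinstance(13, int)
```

isinstance() returns bool

bool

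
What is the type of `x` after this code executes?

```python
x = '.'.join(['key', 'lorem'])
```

str.join() returns str

str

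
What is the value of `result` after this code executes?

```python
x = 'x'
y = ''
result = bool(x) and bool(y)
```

x = 'x'; y = ''; result = False

False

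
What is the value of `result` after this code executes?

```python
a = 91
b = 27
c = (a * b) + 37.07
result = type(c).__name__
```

a is int; b is int; c is float; result = 'float'

'float'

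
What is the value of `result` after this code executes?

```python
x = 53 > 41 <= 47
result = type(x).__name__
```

x is bool; result = 'bool'

'bool'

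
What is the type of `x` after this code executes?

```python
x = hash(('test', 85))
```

hash() returns int

int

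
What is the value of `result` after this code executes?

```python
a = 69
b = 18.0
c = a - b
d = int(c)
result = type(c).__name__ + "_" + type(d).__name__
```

a is int; b is float; c is float; d is int; result = 'float_int'

'float_int'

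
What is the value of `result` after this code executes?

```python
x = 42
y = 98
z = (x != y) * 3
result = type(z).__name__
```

x is int; y is int; z is int; result = 'int'

'int'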